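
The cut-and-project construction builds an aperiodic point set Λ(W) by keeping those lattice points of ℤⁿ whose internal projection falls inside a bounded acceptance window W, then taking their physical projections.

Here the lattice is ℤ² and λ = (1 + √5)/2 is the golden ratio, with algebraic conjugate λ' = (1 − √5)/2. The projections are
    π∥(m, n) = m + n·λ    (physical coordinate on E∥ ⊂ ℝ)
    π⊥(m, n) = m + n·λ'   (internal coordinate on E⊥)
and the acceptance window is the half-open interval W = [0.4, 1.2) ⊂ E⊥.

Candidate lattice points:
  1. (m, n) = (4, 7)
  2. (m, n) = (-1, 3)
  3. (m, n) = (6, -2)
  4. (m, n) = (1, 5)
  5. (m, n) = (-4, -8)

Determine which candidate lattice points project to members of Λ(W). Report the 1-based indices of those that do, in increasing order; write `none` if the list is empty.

λ' = (1−√5)/2 ≈ -0.618034.
candidate 1: (m,n)=(4,7) → π∥ = 4+7·λ ≈ 15.326238, π⊥ = 4+7·λ' ≈ -0.326238 ∉ [0.4, 1.2) ⇒ out
candidate 2: (m,n)=(-1,3) → π∥ = -1+3·λ ≈ 3.854102, π⊥ = -1+3·λ' ≈ -2.854102 ∉ [0.4, 1.2) ⇒ out
candidate 3: (m,n)=(6,-2) → π∥ = 6-2·λ ≈ 2.763932, π⊥ = 6-2·λ' ≈ 7.236068 ∉ [0.4, 1.2) ⇒ out
candidate 4: (m,n)=(1,5) → π∥ = 1+5·λ ≈ 9.090170, π⊥ = 1+5·λ' ≈ -2.090170 ∉ [0.4, 1.2) ⇒ out
candidate 5: (m,n)=(-4,-8) → π∥ = -4-8·λ ≈ -16.944272, π⊥ = -4-8·λ' ≈ 0.944272 ∈ [0.4, 1.2) ⇒ IN Λ

5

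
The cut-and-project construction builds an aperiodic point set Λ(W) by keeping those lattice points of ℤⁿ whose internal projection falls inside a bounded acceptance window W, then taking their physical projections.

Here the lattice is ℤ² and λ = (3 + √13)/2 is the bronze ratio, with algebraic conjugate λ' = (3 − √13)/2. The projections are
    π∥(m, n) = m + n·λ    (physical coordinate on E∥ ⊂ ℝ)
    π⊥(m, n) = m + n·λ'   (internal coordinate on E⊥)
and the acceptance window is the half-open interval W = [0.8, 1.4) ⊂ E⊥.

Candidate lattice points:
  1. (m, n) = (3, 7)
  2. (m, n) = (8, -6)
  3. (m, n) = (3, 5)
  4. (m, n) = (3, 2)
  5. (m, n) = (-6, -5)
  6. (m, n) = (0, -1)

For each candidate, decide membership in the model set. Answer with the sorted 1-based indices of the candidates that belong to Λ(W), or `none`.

Numerically λ ≈ 3.3028 and λ' = −1/λ ≈ -0.3028.
candidate 1: (m,n)=(3,7) → π∥ = 3+7·λ ≈ 26.1194, π⊥ = 3+7·λ' ≈ 0.8806 ∈ [0.8, 1.4) ⇒ IN Λ
candidate 2: (m,n)=(8,-6) → π∥ = 8-6·λ ≈ -11.8167, π⊥ = 8-6·λ' ≈ 9.8167 ∉ [0.8, 1.4) ⇒ out
candidate 3: (m,n)=(3,5) → π∥ = 3+5·λ ≈ 19.5139, π⊥ = 3+5·λ' ≈ 1.4861 ∉ [0.8, 1.4) ⇒ out
candidate 4: (m,n)=(3,2) → π∥ = 3+2·λ ≈ 9.6056, π⊥ = 3+2·λ' ≈ 2.3944 ∉ [0.8, 1.4) ⇒ out
candidate 5: (m,n)=(-6,-5) → π∥ = -6-5·λ ≈ -22.5139, π⊥ = -6-5·λ' ≈ -4.4861 ∉ [0.8, 1.4) ⇒ out
candidate 6: (m,n)=(0,-1) → π∥ = 0-1·λ ≈ -3.3028, π⊥ = 0-1·λ' ≈ 0.3028 ∉ [0.8, 1.4) ⇒ out

1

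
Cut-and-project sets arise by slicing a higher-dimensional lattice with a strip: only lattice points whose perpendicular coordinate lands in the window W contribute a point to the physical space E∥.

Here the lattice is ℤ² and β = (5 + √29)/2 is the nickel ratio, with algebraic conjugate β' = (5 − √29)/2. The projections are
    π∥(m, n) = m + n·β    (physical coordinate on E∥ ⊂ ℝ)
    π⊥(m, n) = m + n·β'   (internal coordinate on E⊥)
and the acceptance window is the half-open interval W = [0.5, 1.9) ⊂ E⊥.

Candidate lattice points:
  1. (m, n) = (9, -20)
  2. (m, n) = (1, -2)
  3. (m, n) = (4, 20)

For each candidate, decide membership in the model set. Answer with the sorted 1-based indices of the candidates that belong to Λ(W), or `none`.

2

β' = (5−√29)/2 ≈ -0.1926.
[1] lift (9,-20): star map gives 12.8516; window check 0.5 ≤ 12.8516 < 1.9 is false → out
[2] lift (1,-2): star map gives 1.3852; window check 0.5 ≤ 1.3852 < 1.9 is true → IN Λ
[3] lift (4,20): star map gives 0.1484; window check 0.5 ≤ 0.1484 < 1.9 is false → out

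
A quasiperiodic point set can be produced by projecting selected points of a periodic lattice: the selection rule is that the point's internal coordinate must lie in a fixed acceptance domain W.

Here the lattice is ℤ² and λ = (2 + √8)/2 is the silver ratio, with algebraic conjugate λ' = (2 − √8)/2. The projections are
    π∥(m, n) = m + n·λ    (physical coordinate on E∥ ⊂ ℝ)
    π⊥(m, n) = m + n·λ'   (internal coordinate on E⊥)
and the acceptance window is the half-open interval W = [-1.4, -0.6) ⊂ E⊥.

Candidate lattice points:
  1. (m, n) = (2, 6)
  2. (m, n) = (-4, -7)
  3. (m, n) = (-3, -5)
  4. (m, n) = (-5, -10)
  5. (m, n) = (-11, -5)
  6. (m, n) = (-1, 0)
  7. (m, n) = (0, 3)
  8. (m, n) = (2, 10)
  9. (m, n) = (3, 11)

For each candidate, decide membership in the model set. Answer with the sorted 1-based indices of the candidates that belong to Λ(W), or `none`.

Compute λ' = (2−√8)/2 = -0.4142, so π⊥(m,n) = m -0.4142·n.
[1] lift (2,6): star map gives -0.4853; window check -1.4 ≤ -0.4853 < -0.6 is false → out
[2] lift (-4,-7): star map gives -1.1005; window check -1.4 ≤ -1.1005 < -0.6 is true → IN Λ
[3] lift (-3,-5): star map gives -0.9289; window check -1.4 ≤ -0.9289 < -0.6 is true → IN Λ
[4] lift (-5,-10): star map gives -0.8579; window check -1.4 ≤ -0.8579 < -0.6 is true → IN Λ
[5] lift (-11,-5): star map gives -8.9289; window check -1.4 ≤ -8.9289 < -0.6 is false → out
[6] lift (-1,0): star map gives -1.0000; window check -1.4 ≤ -1.0000 < -0.6 is true → IN Λ
[7] lift (0,3): star map gives -1.2426; window check -1.4 ≤ -1.2426 < -0.6 is true → IN Λ
[8] lift (2,10): star map gives -2.1421; window check -1.4 ≤ -2.1421 < -0.6 is false → out
[9] lift (3,11): star map gives -1.5563; window check -1.4 ≤ -1.5563 < -0.6 is false → out

2, 3, 4, 6, 7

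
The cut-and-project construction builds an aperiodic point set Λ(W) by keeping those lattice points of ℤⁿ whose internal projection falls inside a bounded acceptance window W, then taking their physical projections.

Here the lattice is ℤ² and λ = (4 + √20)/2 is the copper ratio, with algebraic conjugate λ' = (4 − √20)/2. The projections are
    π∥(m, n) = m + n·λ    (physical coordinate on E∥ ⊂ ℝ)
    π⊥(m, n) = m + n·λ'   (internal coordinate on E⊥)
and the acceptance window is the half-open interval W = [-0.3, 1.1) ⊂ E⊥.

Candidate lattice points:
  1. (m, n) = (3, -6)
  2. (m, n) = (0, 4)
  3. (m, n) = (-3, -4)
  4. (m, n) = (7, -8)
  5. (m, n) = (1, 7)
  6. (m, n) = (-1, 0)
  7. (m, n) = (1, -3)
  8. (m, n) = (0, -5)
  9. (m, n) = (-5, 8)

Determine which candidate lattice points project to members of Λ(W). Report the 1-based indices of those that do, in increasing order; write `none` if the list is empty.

λ' = (4−√20)/2 ≈ -0.236068.
candidate 1: (m,n)=(3,-6) → π∥ = 3-6·λ ≈ -22.416408, π⊥ = 3-6·λ' ≈ 4.416408 ∉ [-0.3, 1.1) ⇒ out
candidate 2: (m,n)=(0,4) → π∥ = 0+4·λ ≈ 16.944272, π⊥ = 0+4·λ' ≈ -0.944272 ∉ [-0.3, 1.1) ⇒ out
candidate 3: (m,n)=(-3,-4) → π∥ = -3-4·λ ≈ -19.944272, π⊥ = -3-4·λ' ≈ -2.055728 ∉ [-0.3, 1.1) ⇒ out
candidate 4: (m,n)=(7,-8) → π∥ = 7-8·λ ≈ -26.888544, π⊥ = 7-8·λ' ≈ 8.888544 ∉ [-0.3, 1.1) ⇒ out
candidate 5: (m,n)=(1,7) → π∥ = 1+7·λ ≈ 30.652476, π⊥ = 1+7·λ' ≈ -0.652476 ∉ [-0.3, 1.1) ⇒ out
candidate 6: (m,n)=(-1,0) → π∥ = -1+0·λ ≈ -1.000000, π⊥ = -1+0·λ' ≈ -1.000000 ∉ [-0.3, 1.1) ⇒ out
candidate 7: (m,n)=(1,-3) → π∥ = 1-3·λ ≈ -11.708204, π⊥ = 1-3·λ' ≈ 1.708204 ∉ [-0.3, 1.1) ⇒ out
candidate 8: (m,n)=(0,-5) → π∥ = 0-5·λ ≈ -21.180340, π⊥ = 0-5·λ' ≈ 1.180340 ∉ [-0.3, 1.1) ⇒ out
candidate 9: (m,n)=(-5,8) → π∥ = -5+8·λ ≈ 28.888544, π⊥ = -5+8·λ' ≈ -6.888544 ∉ [-0.3, 1.1) ⇒ out

none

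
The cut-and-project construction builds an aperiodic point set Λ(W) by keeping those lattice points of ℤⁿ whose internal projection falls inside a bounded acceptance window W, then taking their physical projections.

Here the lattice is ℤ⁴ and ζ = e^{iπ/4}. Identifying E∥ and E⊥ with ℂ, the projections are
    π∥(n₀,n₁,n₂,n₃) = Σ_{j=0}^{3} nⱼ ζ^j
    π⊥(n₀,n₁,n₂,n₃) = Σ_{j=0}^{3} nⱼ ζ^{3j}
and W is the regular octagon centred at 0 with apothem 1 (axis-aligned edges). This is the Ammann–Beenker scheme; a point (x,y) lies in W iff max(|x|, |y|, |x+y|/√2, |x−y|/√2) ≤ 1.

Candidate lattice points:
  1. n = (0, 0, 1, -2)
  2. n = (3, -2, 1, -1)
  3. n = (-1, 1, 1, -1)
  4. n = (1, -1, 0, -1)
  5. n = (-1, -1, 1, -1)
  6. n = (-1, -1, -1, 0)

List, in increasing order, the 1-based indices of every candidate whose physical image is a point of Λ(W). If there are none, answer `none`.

6

Internal map: ζ^{3j} for j=0..3 gives (1,0), (−√2/2,√2/2), (0,−1), (√2/2,√2/2).
#1 (0, 0, 1, -2): internal (-1.41421, -2.41421); octagon support 2.70711 vs apothem 1 → ∉ W
#2 (3, -2, 1, -1): internal (3.70711, -3.12132); octagon support 4.82843 vs apothem 1 → ∉ W
#3 (-1, 1, 1, -1): internal (-2.41421, -1.00000); octagon support 2.41421 vs apothem 1 → ∉ W
#4 (1, -1, 0, -1): internal (1.00000, -1.41421); octagon support 1.70711 vs apothem 1 → ∉ W
#5 (-1, -1, 1, -1): internal (-1.00000, -2.41421); octagon support 2.41421 vs apothem 1 → ∉ W
#6 (-1, -1, -1, 0): internal (-0.29289, 0.29289); octagon support 0.41421 vs apothem 1 → ∈ W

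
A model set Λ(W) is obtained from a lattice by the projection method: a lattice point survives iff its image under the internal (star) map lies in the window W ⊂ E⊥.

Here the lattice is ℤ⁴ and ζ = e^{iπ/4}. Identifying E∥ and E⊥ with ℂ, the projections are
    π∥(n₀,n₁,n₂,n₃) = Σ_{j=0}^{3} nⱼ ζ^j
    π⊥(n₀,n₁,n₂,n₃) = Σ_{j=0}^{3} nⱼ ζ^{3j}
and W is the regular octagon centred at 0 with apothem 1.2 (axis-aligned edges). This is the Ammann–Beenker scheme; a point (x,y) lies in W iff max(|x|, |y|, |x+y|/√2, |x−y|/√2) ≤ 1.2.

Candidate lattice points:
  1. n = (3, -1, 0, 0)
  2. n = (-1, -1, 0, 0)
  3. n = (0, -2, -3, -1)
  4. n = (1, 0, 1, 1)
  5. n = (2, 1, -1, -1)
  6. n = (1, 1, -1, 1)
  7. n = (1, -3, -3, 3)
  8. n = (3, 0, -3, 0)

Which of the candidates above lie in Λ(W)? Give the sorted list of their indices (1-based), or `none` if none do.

2, 3, 5

With ζ = e^{iπ/4} the internal vectors are ζ^0,ζ^3,ζ^6,ζ^9.
candidate 1: n = (3, -1, 0, 0) → π⊥ ≈ (+3.707107, -0.707107); max(|x|,|y|,|x±y|/√2) = 3.707107 > 1.2 ⇒ ∉ W
candidate 2: n = (-1, -1, 0, 0) → π⊥ ≈ (-0.292893, -0.707107); max(|x|,|y|,|x±y|/√2) = 0.707107 ≤ 1.2 ⇒ ∈ W
candidate 3: n = (0, -2, -3, -1) → π⊥ ≈ (+0.707107, +0.878680); max(|x|,|y|,|x±y|/√2) = 1.121320 ≤ 1.2 ⇒ ∈ W
candidate 4: n = (1, 0, 1, 1) → π⊥ ≈ (+1.707107, -0.292893); max(|x|,|y|,|x±y|/√2) = 1.707107 > 1.2 ⇒ ∉ W
candidate 5: n = (2, 1, -1, -1) → π⊥ ≈ (+0.585786, +1.000000); max(|x|,|y|,|x±y|/√2) = 1.121320 ≤ 1.2 ⇒ ∈ W
candidate 6: n = (1, 1, -1, 1) → π⊥ ≈ (+1.000000, +2.414214); max(|x|,|y|,|x±y|/√2) = 2.414214 > 1.2 ⇒ ∉ W
candidate 7: n = (1, -3, -3, 3) → π⊥ ≈ (+5.242641, +3.000000); max(|x|,|y|,|x±y|/√2) = 5.828427 > 1.2 ⇒ ∉ W
candidate 8: n = (3, 0, -3, 0) → π⊥ ≈ (+3.000000, +3.000000); max(|x|,|y|,|x±y|/√2) = 4.242641 > 1.2 ⇒ ∉ W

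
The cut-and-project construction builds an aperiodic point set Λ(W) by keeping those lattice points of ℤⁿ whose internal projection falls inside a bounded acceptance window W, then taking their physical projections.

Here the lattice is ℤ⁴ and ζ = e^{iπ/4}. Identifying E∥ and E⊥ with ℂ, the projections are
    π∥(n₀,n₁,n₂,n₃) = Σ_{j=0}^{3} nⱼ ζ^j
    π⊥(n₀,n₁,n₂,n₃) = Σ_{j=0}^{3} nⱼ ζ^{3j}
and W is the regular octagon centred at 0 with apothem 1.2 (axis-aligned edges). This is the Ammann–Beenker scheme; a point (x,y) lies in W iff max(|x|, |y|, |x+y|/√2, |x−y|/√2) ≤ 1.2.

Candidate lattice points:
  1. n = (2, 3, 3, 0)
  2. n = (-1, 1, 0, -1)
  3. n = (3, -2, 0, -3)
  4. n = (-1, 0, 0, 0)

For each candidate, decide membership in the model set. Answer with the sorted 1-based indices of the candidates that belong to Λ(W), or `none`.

1, 4

π⊥(n) = n₀ + n₁ζ³ + n₂ζ⁶ + n₃ζ⁹ where ζ = e^{iπ/4}.
#1 (2, 3, 3, 0): internal (-0.1213, -0.8787); octagon support 0.8787 vs apothem 1.2 → ∈ W
#2 (-1, 1, 0, -1): internal (-2.4142, 0.0000); octagon support 2.4142 vs apothem 1.2 → ∉ W
#3 (3, -2, 0, -3): internal (2.2929, -3.5355); octagon support 4.1213 vs apothem 1.2 → ∉ W
#4 (-1, 0, 0, 0): internal (-1.0000, 0.0000); octagon support 1.0000 vs apothem 1.2 → ∈ W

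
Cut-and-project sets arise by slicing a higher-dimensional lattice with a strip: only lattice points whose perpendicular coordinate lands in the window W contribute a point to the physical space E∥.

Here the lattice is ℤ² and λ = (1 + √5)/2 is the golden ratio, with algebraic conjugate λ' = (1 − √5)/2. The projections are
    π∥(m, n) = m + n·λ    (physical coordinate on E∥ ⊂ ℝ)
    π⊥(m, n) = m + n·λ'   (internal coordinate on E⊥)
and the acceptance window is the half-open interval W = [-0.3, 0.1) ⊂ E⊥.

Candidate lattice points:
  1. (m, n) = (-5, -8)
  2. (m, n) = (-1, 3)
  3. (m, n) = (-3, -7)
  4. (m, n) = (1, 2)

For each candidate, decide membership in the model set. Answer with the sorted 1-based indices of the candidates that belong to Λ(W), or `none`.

1, 4

λ' = (1−√5)/2 ≈ -0.61803.
[1] lift (-5,-8): star map gives -0.05573; window check -0.3 ≤ -0.05573 < 0.1 is true → IN Λ
[2] lift (-1,3): star map gives -2.85410; window check -0.3 ≤ -2.85410 < 0.1 is false → out
[3] lift (-3,-7): star map gives 1.32624; window check -0.3 ≤ 1.32624 < 0.1 is false → out
[4] lift (1,2): star map gives -0.23607; window check -0.3 ≤ -0.23607 < 0.1 is true → IN Λ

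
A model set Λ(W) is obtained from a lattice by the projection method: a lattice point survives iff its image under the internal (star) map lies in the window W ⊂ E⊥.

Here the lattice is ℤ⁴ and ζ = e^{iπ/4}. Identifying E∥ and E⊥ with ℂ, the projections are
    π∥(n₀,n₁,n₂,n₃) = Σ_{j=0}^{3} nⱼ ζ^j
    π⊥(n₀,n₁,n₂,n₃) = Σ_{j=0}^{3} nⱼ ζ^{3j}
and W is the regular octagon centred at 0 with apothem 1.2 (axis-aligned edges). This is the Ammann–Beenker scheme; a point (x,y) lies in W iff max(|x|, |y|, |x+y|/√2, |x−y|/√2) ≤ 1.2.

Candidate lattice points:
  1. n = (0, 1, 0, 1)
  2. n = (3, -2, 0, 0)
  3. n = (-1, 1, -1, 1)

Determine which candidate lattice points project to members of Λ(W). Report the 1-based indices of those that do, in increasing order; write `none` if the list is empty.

none

Internal map: ζ^{3j} for j=0..3 gives (1,0), (−√2/2,√2/2), (0,−1), (√2/2,√2/2).
#1 (0, 1, 0, 1): internal (0.0000, 1.4142); octagon support 1.4142 vs apothem 1.2 → ∉ W
#2 (3, -2, 0, 0): internal (4.4142, -1.4142); octagon support 4.4142 vs apothem 1.2 → ∉ W
#3 (-1, 1, -1, 1): internal (-1.0000, 2.4142); octagon support 2.4142 vs apothem 1.2 → ∉ W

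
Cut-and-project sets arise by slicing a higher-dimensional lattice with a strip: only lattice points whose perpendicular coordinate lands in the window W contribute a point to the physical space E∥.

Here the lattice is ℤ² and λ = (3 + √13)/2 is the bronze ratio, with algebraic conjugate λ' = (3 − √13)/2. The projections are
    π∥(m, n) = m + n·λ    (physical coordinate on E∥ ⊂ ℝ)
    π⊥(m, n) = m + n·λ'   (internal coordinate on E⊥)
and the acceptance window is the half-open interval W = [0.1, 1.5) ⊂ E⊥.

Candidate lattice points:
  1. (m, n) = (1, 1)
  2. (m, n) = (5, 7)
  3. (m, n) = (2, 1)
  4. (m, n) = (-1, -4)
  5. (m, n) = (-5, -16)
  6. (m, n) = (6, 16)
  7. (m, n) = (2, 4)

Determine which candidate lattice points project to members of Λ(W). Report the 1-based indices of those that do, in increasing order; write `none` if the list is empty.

Numerically λ ≈ 3.30278 and λ' = −1/λ ≈ -0.30278.
#1 (1,1): internal coord 1 + (1)·λ' = +0.69722; +0.69722 ∈ [0.1, 1.5) → IN Λ
#2 (5,7): internal coord 5 + (7)·λ' = +2.88057; +2.88057 ∉ [0.1, 1.5) → out
#3 (2,1): internal coord 2 + (1)·λ' = +1.69722; +1.69722 ∉ [0.1, 1.5) → out
#4 (-1,-4): internal coord -1 + (-4)·λ' = +0.21110; +0.21110 ∈ [0.1, 1.5) → IN Λ
#5 (-5,-16): internal coord -5 + (-16)·λ' = -0.15559; -0.15559 ∉ [0.1, 1.5) → out
#6 (6,16): internal coord 6 + (16)·λ' = +1.15559; +1.15559 ∈ [0.1, 1.5) → IN Λ
#7 (2,4): internal coord 2 + (4)·λ' = +0.78890; +0.78890 ∈ [0.1, 1.5) → IN Λ

1, 4, 6, 7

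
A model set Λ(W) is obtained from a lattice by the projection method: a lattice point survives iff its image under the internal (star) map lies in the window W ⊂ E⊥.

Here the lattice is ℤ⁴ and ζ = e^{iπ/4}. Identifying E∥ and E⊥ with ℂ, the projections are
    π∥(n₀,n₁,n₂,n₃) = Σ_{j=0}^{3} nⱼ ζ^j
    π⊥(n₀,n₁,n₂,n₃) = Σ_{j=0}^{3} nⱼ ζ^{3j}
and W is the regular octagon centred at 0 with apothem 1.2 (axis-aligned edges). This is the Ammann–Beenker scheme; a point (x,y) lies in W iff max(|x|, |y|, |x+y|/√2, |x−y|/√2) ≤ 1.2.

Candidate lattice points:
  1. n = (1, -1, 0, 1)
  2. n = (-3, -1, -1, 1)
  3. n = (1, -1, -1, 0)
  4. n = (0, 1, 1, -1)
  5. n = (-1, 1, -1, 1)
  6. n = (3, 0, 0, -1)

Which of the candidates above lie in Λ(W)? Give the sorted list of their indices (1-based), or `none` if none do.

Internal map: ζ^{3j} for j=0..3 gives (1,0), (−√2/2,√2/2), (0,−1), (√2/2,√2/2).
#1 (1, -1, 0, 1): internal (2.41421, 0.00000); octagon support 2.41421 vs apothem 1.2 → ∉ W
#2 (-3, -1, -1, 1): internal (-1.58579, 1.00000); octagon support 1.82843 vs apothem 1.2 → ∉ W
#3 (1, -1, -1, 0): internal (1.70711, 0.29289); octagon support 1.70711 vs apothem 1.2 → ∉ W
#4 (0, 1, 1, -1): internal (-1.41421, -1.00000); octagon support 1.70711 vs apothem 1.2 → ∉ W
#5 (-1, 1, -1, 1): internal (-1.00000, 2.41421); octagon support 2.41421 vs apothem 1.2 → ∉ W
#6 (3, 0, 0, -1): internal (2.29289, -0.70711); octagon support 2.29289 vs apothem 1.2 → ∉ W

none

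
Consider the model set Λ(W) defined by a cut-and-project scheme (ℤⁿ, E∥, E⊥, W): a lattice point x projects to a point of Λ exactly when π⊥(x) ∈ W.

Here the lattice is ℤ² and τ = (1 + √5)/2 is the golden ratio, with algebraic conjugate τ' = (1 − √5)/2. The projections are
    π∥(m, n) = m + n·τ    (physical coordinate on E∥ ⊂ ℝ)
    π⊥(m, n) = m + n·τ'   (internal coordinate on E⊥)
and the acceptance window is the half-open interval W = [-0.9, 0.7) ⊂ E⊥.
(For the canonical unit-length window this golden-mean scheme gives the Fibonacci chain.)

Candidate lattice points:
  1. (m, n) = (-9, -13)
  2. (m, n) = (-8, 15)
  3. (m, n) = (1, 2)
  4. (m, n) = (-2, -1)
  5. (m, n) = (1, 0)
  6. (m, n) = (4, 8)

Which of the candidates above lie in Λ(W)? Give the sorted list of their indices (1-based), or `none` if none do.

Compute τ' = (1−√5)/2 = -0.618034, so π⊥(m,n) = m -0.618034·n.
candidate 1: (m,n)=(-9,-13) → π∥ = -9-13·τ ≈ -30.034442, π⊥ = -9-13·τ' ≈ -0.965558 ∉ [-0.9, 0.7) ⇒ out
candidate 2: (m,n)=(-8,15) → π∥ = -8+15·τ ≈ 16.270510, π⊥ = -8+15·τ' ≈ -17.270510 ∉ [-0.9, 0.7) ⇒ out
candidate 3: (m,n)=(1,2) → π∥ = 1+2·τ ≈ 4.236068, π⊥ = 1+2·τ' ≈ -0.236068 ∈ [-0.9, 0.7) ⇒ IN Λ
candidate 4: (m,n)=(-2,-1) → π∥ = -2-1·τ ≈ -3.618034, π⊥ = -2-1·τ' ≈ -1.381966 ∉ [-0.9, 0.7) ⇒ out
candidate 5: (m,n)=(1,0) → π∥ = 1+0·τ ≈ 1.000000, π⊥ = 1+0·τ' ≈ 1.000000 ∉ [-0.9, 0.7) ⇒ out
candidate 6: (m,n)=(4,8) → π∥ = 4+8·τ ≈ 16.944272, π⊥ = 4+8·τ' ≈ -0.944272 ∉ [-0.9, 0.7) ⇒ out

3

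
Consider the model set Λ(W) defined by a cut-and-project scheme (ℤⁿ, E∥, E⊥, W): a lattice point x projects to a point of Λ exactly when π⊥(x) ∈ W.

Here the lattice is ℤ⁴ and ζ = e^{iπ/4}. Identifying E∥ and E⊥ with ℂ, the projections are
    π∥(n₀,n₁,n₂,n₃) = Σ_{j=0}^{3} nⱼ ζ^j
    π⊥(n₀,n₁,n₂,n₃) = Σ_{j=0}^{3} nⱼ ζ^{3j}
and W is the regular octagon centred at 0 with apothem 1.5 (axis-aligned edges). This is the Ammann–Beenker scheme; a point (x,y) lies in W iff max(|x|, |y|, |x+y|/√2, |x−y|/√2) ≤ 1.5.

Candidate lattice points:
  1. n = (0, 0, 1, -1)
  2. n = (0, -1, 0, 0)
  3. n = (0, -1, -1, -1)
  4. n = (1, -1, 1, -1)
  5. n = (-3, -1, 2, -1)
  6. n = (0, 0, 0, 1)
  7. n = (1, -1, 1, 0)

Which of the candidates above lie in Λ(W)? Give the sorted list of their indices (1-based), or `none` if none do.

With ζ = e^{iπ/4} the internal vectors are ζ^0,ζ^3,ζ^6,ζ^9.
#1 (0, 0, 1, -1): internal (-0.7071, -1.7071); octagon support 1.7071 vs apothem 1.5 → ∉ W
#2 (0, -1, 0, 0): internal (0.7071, -0.7071); octagon support 1.0000 vs apothem 1.5 → ∈ W
#3 (0, -1, -1, -1): internal (0.0000, -0.4142); octagon support 0.4142 vs apothem 1.5 → ∈ W
#4 (1, -1, 1, -1): internal (1.0000, -2.4142); octagon support 2.4142 vs apothem 1.5 → ∉ W
#5 (-3, -1, 2, -1): internal (-3.0000, -3.4142); octagon support 4.5355 vs apothem 1.5 → ∉ W
#6 (0, 0, 0, 1): internal (0.7071, 0.7071); octagon support 1.0000 vs apothem 1.5 → ∈ W
#7 (1, -1, 1, 0): internal (1.7071, -1.7071); octagon support 2.4142 vs apothem 1.5 → ∉ W

2, 3, 6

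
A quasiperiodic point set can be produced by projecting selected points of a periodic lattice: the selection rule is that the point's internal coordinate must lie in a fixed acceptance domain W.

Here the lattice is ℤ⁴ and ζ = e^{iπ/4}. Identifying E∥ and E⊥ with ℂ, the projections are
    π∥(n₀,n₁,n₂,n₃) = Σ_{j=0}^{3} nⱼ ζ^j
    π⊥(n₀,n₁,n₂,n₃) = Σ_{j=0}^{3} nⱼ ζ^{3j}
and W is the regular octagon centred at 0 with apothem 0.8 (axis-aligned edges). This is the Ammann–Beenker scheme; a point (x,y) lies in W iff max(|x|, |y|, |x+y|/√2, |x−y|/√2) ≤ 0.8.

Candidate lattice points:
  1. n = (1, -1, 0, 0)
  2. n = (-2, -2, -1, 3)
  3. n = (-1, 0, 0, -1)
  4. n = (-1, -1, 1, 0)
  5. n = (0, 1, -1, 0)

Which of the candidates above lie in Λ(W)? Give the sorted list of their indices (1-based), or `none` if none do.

With ζ = e^{iπ/4} the internal vectors are ζ^0,ζ^3,ζ^6,ζ^9.
#1 (1, -1, 0, 0): internal (1.707107, -0.707107); octagon support 1.707107 vs apothem 0.8 → ∉ W
#2 (-2, -2, -1, 3): internal (1.535534, 1.707107); octagon support 2.292893 vs apothem 0.8 → ∉ W
#3 (-1, 0, 0, -1): internal (-1.707107, -0.707107); octagon support 1.707107 vs apothem 0.8 → ∉ W
#4 (-1, -1, 1, 0): internal (-0.292893, -1.707107); octagon support 1.707107 vs apothem 0.8 → ∉ W
#5 (0, 1, -1, 0): internal (-0.707107, 1.707107); octagon support 1.707107 vs apothem 0.8 → ∉ W

none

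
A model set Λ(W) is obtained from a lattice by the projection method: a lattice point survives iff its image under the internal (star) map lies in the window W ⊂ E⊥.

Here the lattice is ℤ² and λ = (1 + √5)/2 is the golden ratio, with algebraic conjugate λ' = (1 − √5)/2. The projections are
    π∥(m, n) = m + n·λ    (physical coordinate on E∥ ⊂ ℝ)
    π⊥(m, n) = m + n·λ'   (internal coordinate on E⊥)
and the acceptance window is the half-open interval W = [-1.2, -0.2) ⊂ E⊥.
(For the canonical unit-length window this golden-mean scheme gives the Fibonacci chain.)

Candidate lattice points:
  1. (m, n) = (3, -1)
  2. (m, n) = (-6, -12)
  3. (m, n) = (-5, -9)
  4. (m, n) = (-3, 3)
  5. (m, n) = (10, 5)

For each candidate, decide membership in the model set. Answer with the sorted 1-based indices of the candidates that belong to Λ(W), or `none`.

λ' = (1−√5)/2 ≈ -0.61803.
candidate 1: (m,n)=(3,-1) → π∥ = 3-1·λ ≈ 1.38197, π⊥ = 3-1·λ' ≈ 3.61803 ∉ [-1.2, -0.2) ⇒ out
candidate 2: (m,n)=(-6,-12) → π∥ = -6-12·λ ≈ -25.41641, π⊥ = -6-12·λ' ≈ 1.41641 ∉ [-1.2, -0.2) ⇒ out
candidate 3: (m,n)=(-5,-9) → π∥ = -5-9·λ ≈ -19.56231, π⊥ = -5-9·λ' ≈ 0.56231 ∉ [-1.2, -0.2) ⇒ out
candidate 4: (m,n)=(-3,3) → π∥ = -3+3·λ ≈ 1.85410, π⊥ = -3+3·λ' ≈ -4.85410 ∉ [-1.2, -0.2) ⇒ out
candidate 5: (m,n)=(10,5) → π∥ = 10+5·λ ≈ 18.09017, π⊥ = 10+5·λ' ≈ 6.90983 ∉ [-1.2, -0.2) ⇒ out

none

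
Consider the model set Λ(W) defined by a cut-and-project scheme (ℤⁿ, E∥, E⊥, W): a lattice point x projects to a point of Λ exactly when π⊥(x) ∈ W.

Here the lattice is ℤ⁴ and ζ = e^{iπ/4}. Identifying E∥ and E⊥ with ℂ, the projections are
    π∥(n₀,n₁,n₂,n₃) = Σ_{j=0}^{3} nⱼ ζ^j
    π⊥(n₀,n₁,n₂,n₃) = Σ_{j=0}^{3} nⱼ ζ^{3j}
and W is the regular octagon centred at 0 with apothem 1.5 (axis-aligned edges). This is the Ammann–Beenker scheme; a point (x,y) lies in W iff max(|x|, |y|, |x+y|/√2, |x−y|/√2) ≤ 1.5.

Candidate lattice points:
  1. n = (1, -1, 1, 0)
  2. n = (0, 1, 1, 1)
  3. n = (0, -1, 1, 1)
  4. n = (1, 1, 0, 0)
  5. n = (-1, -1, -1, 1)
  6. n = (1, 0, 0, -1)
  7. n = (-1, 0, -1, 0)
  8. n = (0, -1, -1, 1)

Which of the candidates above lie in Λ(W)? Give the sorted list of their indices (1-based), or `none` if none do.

With ζ = e^{iπ/4} the internal vectors are ζ^0,ζ^3,ζ^6,ζ^9.
candidate 1: n = (1, -1, 1, 0) → π⊥ ≈ (+1.70711, -1.70711); max(|x|,|y|,|x±y|/√2) = 2.41421 > 1.5 ⇒ ∉ W
candidate 2: n = (0, 1, 1, 1) → π⊥ ≈ (+0.00000, +0.41421); max(|x|,|y|,|x±y|/√2) = 0.41421 ≤ 1.5 ⇒ ∈ W
candidate 3: n = (0, -1, 1, 1) → π⊥ ≈ (+1.41421, -1.00000); max(|x|,|y|,|x±y|/√2) = 1.70711 > 1.5 ⇒ ∉ W
candidate 4: n = (1, 1, 0, 0) → π⊥ ≈ (+0.29289, +0.70711); max(|x|,|y|,|x±y|/√2) = 0.70711 ≤ 1.5 ⇒ ∈ W
candidate 5: n = (-1, -1, -1, 1) → π⊥ ≈ (+0.41421, +1.00000); max(|x|,|y|,|x±y|/√2) = 1.00000 ≤ 1.5 ⇒ ∈ W
candidate 6: n = (1, 0, 0, -1) → π⊥ ≈ (+0.29289, -0.70711); max(|x|,|y|,|x±y|/√2) = 0.70711 ≤ 1.5 ⇒ ∈ W
candidate 7: n = (-1, 0, -1, 0) → π⊥ ≈ (-1.00000, +1.00000); max(|x|,|y|,|x±y|/√2) = 1.41421 ≤ 1.5 ⇒ ∈ W
candidate 8: n = (0, -1, -1, 1) → π⊥ ≈ (+1.41421, +1.00000); max(|x|,|y|,|x±y|/√2) = 1.70711 > 1.5 ⇒ ∉ W

2, 4, 5, 6, 7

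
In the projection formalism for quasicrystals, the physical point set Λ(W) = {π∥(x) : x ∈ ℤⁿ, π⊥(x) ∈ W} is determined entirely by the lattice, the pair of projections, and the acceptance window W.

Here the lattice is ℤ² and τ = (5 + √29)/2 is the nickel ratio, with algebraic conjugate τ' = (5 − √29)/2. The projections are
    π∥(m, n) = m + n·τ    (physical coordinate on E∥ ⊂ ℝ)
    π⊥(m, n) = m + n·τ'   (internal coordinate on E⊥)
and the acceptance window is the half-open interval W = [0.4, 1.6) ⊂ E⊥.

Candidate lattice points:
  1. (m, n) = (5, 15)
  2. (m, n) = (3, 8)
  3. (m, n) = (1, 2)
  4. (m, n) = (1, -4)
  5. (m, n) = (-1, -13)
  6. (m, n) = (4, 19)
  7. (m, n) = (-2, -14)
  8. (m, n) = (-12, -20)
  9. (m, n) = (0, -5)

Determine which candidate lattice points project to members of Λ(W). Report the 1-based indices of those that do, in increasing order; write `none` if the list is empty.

2, 3, 5, 7, 9

Numerically τ ≈ 5.192582 and τ' = −1/τ ≈ -0.192582.
candidate 1: (m,n)=(5,15) → π∥ = 5+15·τ ≈ 82.888736, π⊥ = 5+15·τ' ≈ 2.111264 ∉ [0.4, 1.6) ⇒ out
candidate 2: (m,n)=(3,8) → π∥ = 3+8·τ ≈ 44.540659, π⊥ = 3+8·τ' ≈ 1.459341 ∈ [0.4, 1.6) ⇒ IN Λ
candidate 3: (m,n)=(1,2) → π∥ = 1+2·τ ≈ 11.385165, π⊥ = 1+2·τ' ≈ 0.614835 ∈ [0.4, 1.6) ⇒ IN Λ
candidate 4: (m,n)=(1,-4) → π∥ = 1-4·τ ≈ -19.770330, π⊥ = 1-4·τ' ≈ 1.770330 ∉ [0.4, 1.6) ⇒ out
candidate 5: (m,n)=(-1,-13) → π∥ = -1-13·τ ≈ -68.503571, π⊥ = -1-13·τ' ≈ 1.503571 ∈ [0.4, 1.6) ⇒ IN Λ
candidate 6: (m,n)=(4,19) → π∥ = 4+19·τ ≈ 102.659066, π⊥ = 4+19·τ' ≈ 0.340934 ∉ [0.4, 1.6) ⇒ out
candidate 7: (m,n)=(-2,-14) → π∥ = -2-14·τ ≈ -74.696154, π⊥ = -2-14·τ' ≈ 0.696154 ∈ [0.4, 1.6) ⇒ IN Λ
candidate 8: (m,n)=(-12,-20) → π∥ = -12-20·τ ≈ -115.851648, π⊥ = -12-20·τ' ≈ -8.148352 ∉ [0.4, 1.6) ⇒ out
candidate 9: (m,n)=(0,-5) → π∥ = 0-5·τ ≈ -25.962912, π⊥ = 0-5·τ' ≈ 0.962912 ∈ [0.4, 1.6) ⇒ IN Λ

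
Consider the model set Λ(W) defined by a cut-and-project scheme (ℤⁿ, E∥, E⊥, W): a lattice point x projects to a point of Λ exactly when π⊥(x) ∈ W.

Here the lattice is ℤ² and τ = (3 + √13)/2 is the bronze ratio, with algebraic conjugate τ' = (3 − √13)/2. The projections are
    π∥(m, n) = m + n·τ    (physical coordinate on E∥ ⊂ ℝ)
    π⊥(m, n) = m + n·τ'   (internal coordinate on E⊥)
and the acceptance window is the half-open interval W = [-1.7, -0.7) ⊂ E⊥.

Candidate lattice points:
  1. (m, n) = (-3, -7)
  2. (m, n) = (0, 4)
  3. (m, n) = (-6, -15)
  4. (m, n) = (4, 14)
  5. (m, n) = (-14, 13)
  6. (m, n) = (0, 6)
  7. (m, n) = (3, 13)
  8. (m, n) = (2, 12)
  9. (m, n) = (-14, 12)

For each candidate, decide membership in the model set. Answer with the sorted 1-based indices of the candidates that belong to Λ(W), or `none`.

1, 2, 3, 7, 8

Compute τ' = (3−√13)/2 = -0.302776, so π⊥(m,n) = m -0.302776·n.
#1 (-3,-7): internal coord -3 + (-7)·τ' = -0.880571; -0.880571 ∈ [-1.7, -0.7) → IN Λ
#2 (0,4): internal coord 0 + (4)·τ' = -1.211103; -1.211103 ∈ [-1.7, -0.7) → IN Λ
#3 (-6,-15): internal coord -6 + (-15)·τ' = -1.458365; -1.458365 ∈ [-1.7, -0.7) → IN Λ
#4 (4,14): internal coord 4 + (14)·τ' = -0.238859; -0.238859 ∉ [-1.7, -0.7) → out
#5 (-14,13): internal coord -14 + (13)·τ' = -17.936083; -17.936083 ∉ [-1.7, -0.7) → out
#6 (0,6): internal coord 0 + (6)·τ' = -1.816654; -1.816654 ∉ [-1.7, -0.7) → out
#7 (3,13): internal coord 3 + (13)·τ' = -0.936083; -0.936083 ∈ [-1.7, -0.7) → IN Λ
#8 (2,12): internal coord 2 + (12)·τ' = -1.633308; -1.633308 ∈ [-1.7, -0.7) → IN Λ
#9 (-14,12): internal coord -14 + (12)·τ' = -17.633308; -17.633308 ∉ [-1.7, -0.7) → out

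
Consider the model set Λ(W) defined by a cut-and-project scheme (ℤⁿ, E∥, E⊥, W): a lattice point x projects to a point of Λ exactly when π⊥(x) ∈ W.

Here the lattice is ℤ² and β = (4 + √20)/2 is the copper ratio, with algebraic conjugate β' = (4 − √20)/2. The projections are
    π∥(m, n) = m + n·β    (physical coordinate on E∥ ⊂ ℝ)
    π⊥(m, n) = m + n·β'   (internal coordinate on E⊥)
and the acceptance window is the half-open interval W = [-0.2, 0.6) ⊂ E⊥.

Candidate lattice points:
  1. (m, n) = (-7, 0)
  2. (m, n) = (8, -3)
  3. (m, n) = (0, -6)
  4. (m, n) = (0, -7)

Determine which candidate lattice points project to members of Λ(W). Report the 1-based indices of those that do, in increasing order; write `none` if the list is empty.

none

β' = (4−√20)/2 ≈ -0.2361.
[1] lift (-7,0): star map gives -7.0000; window check -0.2 ≤ -7.0000 < 0.6 is false → out
[2] lift (8,-3): star map gives 8.7082; window check -0.2 ≤ 8.7082 < 0.6 is false → out
[3] lift (0,-6): star map gives 1.4164; window check -0.2 ≤ 1.4164 < 0.6 is false → out
[4] lift (0,-7): star map gives 1.6525; window check -0.2 ≤ 1.6525 < 0.6 is false → out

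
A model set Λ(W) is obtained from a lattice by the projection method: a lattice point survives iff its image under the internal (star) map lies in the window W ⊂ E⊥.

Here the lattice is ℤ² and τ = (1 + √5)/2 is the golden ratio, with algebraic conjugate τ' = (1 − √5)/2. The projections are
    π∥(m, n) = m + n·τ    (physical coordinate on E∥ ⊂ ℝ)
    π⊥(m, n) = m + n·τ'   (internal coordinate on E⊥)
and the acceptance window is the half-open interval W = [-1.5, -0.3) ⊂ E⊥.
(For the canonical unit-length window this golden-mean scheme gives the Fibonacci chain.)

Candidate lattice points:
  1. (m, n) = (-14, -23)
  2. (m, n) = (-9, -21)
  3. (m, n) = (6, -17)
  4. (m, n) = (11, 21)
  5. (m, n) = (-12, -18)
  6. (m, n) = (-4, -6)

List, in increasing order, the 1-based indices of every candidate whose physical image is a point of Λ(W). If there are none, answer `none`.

5

Numerically τ ≈ 1.61803 and τ' = −1/τ ≈ -0.61803.
#1 (-14,-23): internal coord -14 + (-23)·τ' = +0.21478; +0.21478 ∉ [-1.5, -0.3) → out
#2 (-9,-21): internal coord -9 + (-21)·τ' = +3.97871; +3.97871 ∉ [-1.5, -0.3) → out
#3 (6,-17): internal coord 6 + (-17)·τ' = +16.50658; +16.50658 ∉ [-1.5, -0.3) → out
#4 (11,21): internal coord 11 + (21)·τ' = -1.97871; -1.97871 ∉ [-1.5, -0.3) → out
#5 (-12,-18): internal coord -12 + (-18)·τ' = -0.87539; -0.87539 ∈ [-1.5, -0.3) → IN Λ
#6 (-4,-6): internal coord -4 + (-6)·τ' = -0.29180; -0.29180 ∉ [-1.5, -0.3) → out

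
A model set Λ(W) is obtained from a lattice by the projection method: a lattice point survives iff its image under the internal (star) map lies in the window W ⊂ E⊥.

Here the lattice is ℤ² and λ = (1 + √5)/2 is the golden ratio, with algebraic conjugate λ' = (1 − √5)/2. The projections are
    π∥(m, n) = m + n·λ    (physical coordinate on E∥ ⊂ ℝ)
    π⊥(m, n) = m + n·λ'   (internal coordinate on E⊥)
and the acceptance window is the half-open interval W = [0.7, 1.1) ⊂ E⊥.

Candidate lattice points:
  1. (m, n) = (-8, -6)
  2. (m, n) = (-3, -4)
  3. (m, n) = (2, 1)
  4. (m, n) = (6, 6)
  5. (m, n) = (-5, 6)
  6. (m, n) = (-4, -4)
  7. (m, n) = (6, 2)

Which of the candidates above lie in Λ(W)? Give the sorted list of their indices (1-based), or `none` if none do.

none

λ' = (1−√5)/2 ≈ -0.6180.
candidate 1: (m,n)=(-8,-6) → π∥ = -8-6·λ ≈ -17.7082, π⊥ = -8-6·λ' ≈ -4.2918 ∉ [0.7, 1.1) ⇒ out
candidate 2: (m,n)=(-3,-4) → π∥ = -3-4·λ ≈ -9.4721, π⊥ = -3-4·λ' ≈ -0.5279 ∉ [0.7, 1.1) ⇒ out
candidate 3: (m,n)=(2,1) → π∥ = 2+1·λ ≈ 3.6180, π⊥ = 2+1·λ' ≈ 1.3820 ∉ [0.7, 1.1) ⇒ out
candidate 4: (m,n)=(6,6) → π∥ = 6+6·λ ≈ 15.7082, π⊥ = 6+6·λ' ≈ 2.2918 ∉ [0.7, 1.1) ⇒ out
candidate 5: (m,n)=(-5,6) → π∥ = -5+6·λ ≈ 4.7082, π⊥ = -5+6·λ' ≈ -8.7082 ∉ [0.7, 1.1) ⇒ out
candidate 6: (m,n)=(-4,-4) → π∥ = -4-4·λ ≈ -10.4721, π⊥ = -4-4·λ' ≈ -1.5279 ∉ [0.7, 1.1) ⇒ out
candidate 7: (m,n)=(6,2) → π∥ = 6+2·λ ≈ 9.2361, π⊥ = 6+2·λ' ≈ 4.7639 ∉ [0.7, 1.1) ⇒ out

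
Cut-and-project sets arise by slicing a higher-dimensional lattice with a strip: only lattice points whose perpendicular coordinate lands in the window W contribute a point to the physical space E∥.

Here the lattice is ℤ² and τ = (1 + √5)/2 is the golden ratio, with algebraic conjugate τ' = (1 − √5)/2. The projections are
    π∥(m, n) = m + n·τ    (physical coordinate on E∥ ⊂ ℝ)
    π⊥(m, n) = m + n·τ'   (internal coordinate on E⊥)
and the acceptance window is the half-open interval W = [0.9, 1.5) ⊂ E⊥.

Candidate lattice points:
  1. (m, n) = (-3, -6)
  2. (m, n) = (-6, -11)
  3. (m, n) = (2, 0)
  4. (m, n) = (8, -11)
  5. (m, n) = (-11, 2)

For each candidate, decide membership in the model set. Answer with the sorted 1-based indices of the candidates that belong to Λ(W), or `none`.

τ' = (1−√5)/2 ≈ -0.6180.
[1] lift (-3,-6): star map gives 0.7082; window check 0.9 ≤ 0.7082 < 1.5 is false → out
[2] lift (-6,-11): star map gives 0.7984; window check 0.9 ≤ 0.7984 < 1.5 is false → out
[3] lift (2,0): star map gives 2.0000; window check 0.9 ≤ 2.0000 < 1.5 is false → out
[4] lift (8,-11): star map gives 14.7984; window check 0.9 ≤ 14.7984 < 1.5 is false → out
[5] lift (-11,2): star map gives -12.2361; window check 0.9 ≤ -12.2361 < 1.5 is false → out

none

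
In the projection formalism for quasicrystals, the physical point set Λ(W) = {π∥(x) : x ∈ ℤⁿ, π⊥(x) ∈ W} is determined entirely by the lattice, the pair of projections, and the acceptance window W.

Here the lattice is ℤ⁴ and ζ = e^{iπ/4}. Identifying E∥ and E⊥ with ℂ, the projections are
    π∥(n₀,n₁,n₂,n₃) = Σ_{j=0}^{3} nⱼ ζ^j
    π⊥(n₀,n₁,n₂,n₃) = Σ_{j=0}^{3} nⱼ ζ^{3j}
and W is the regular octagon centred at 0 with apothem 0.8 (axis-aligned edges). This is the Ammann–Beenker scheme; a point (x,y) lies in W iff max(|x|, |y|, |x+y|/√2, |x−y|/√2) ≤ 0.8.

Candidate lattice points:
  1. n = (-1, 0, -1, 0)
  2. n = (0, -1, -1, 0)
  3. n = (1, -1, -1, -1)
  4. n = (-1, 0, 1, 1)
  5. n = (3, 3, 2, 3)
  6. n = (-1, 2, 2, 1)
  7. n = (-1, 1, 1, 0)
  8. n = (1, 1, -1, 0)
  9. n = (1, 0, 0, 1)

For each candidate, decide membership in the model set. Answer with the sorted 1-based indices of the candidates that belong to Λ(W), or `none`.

With ζ = e^{iπ/4} the internal vectors are ζ^0,ζ^3,ζ^6,ζ^9.
candidate 1: n = (-1, 0, -1, 0) → π⊥ ≈ (-1.000000, +1.000000); max(|x|,|y|,|x±y|/√2) = 1.414214 > 0.8 ⇒ ∉ W
candidate 2: n = (0, -1, -1, 0) → π⊥ ≈ (+0.707107, +0.292893); max(|x|,|y|,|x±y|/√2) = 0.707107 ≤ 0.8 ⇒ ∈ W
candidate 3: n = (1, -1, -1, -1) → π⊥ ≈ (+1.000000, -0.414214); max(|x|,|y|,|x±y|/√2) = 1.000000 > 0.8 ⇒ ∉ W
candidate 4: n = (-1, 0, 1, 1) → π⊥ ≈ (-0.292893, -0.292893); max(|x|,|y|,|x±y|/√2) = 0.414214 ≤ 0.8 ⇒ ∈ W
candidate 5: n = (3, 3, 2, 3) → π⊥ ≈ (+3.000000, +2.242641); max(|x|,|y|,|x±y|/√2) = 3.707107 > 0.8 ⇒ ∉ W
candidate 6: n = (-1, 2, 2, 1) → π⊥ ≈ (-1.707107, +0.121320); max(|x|,|y|,|x±y|/√2) = 1.707107 > 0.8 ⇒ ∉ W
candidate 7: n = (-1, 1, 1, 0) → π⊥ ≈ (-1.707107, -0.292893); max(|x|,|y|,|x±y|/√2) = 1.707107 > 0.8 ⇒ ∉ W
candidate 8: n = (1, 1, -1, 0) → π⊥ ≈ (+0.292893, +1.707107); max(|x|,|y|,|x±y|/√2) = 1.707107 > 0.8 ⇒ ∉ W
candidate 9: n = (1, 0, 0, 1) → π⊥ ≈ (+1.707107, +0.707107); max(|x|,|y|,|x±y|/√2) = 1.707107 > 0.8 ⇒ ∉ W

2, 4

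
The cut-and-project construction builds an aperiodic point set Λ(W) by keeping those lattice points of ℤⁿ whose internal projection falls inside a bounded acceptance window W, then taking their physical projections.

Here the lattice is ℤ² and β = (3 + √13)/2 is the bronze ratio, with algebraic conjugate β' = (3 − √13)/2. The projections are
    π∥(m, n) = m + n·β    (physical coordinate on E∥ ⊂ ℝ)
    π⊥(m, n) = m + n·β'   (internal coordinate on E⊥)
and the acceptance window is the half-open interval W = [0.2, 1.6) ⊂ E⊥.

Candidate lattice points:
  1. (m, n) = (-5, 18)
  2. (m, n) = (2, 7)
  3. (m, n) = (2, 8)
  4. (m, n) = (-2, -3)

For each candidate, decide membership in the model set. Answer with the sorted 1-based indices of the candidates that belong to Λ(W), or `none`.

none

β' = (3−√13)/2 ≈ -0.30278.
[1] lift (-5,18): star map gives -10.44996; window check 0.2 ≤ -10.44996 < 1.6 is false → out
[2] lift (2,7): star map gives -0.11943; window check 0.2 ≤ -0.11943 < 1.6 is false → out
[3] lift (2,8): star map gives -0.42221; window check 0.2 ≤ -0.42221 < 1.6 is false → out
[4] lift (-2,-3): star map gives -1.09167; window check 0.2 ≤ -1.09167 < 1.6 is false → out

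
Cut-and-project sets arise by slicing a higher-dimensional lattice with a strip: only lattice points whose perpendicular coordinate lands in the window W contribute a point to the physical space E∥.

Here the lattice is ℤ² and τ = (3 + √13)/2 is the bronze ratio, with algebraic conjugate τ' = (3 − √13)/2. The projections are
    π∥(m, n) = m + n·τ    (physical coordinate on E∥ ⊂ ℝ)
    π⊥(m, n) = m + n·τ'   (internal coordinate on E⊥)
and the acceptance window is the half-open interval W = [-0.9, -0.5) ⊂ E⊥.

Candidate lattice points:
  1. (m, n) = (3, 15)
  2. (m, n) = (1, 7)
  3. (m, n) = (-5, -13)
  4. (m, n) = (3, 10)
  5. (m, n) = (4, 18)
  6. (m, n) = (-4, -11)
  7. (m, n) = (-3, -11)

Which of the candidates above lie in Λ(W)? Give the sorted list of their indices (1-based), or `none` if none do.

Compute τ' = (3−√13)/2 = -0.3028, so π⊥(m,n) = m -0.3028·n.
candidate 1: (m,n)=(3,15) → π∥ = 3+15·τ ≈ 52.5416, π⊥ = 3+15·τ' ≈ -1.5416 ∉ [-0.9, -0.5) ⇒ out
candidate 2: (m,n)=(1,7) → π∥ = 1+7·τ ≈ 24.1194, π⊥ = 1+7·τ' ≈ -1.1194 ∉ [-0.9, -0.5) ⇒ out
candidate 3: (m,n)=(-5,-13) → π∥ = -5-13·τ ≈ -47.9361, π⊥ = -5-13·τ' ≈ -1.0639 ∉ [-0.9, -0.5) ⇒ out
candidate 4: (m,n)=(3,10) → π∥ = 3+10·τ ≈ 36.0278, π⊥ = 3+10·τ' ≈ -0.0278 ∉ [-0.9, -0.5) ⇒ out
candidate 5: (m,n)=(4,18) → π∥ = 4+18·τ ≈ 63.4500, π⊥ = 4+18·τ' ≈ -1.4500 ∉ [-0.9, -0.5) ⇒ out
candidate 6: (m,n)=(-4,-11) → π∥ = -4-11·τ ≈ -40.3305, π⊥ = -4-11·τ' ≈ -0.6695 ∈ [-0.9, -0.5) ⇒ IN Λ
candidate 7: (m,n)=(-3,-11) → π∥ = -3-11·τ ≈ -39.3305, π⊥ = -3-11·τ' ≈ 0.3305 ∉ [-0.9, -0.5) ⇒ out

6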